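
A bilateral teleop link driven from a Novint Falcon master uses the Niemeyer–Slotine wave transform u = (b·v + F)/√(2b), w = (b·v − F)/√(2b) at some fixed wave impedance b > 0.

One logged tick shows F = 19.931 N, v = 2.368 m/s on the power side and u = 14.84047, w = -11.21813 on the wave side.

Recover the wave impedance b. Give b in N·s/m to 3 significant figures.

b = 1.17 N·s/m

u + w = 3.62234;  u + w = √(2b)·v, so √(2b) = 3.62234/2.368 = 1.52970.
b = (√(2b))²/2 = 2.34000/2 = 1.17000.
(Check via u − w = 2F/√(2b): u − w = 26.05860, 2F/√(2b) = 26.05863.)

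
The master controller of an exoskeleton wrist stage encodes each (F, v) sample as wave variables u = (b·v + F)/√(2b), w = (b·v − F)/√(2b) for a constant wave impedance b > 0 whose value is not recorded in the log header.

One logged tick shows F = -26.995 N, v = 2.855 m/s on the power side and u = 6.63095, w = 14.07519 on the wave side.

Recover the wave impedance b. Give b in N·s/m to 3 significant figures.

u + w = 20.7061;  u + w = √(2b)·v, so √(2b) = 20.7061/2.855 = 7.2526.
b = (√(2b))²/2 = 52.6000/2 = 26.3000.
(Check via u − w = 2F/√(2b): u − w = -7.4442, 2F/√(2b) = -7.4442.)

b = 26.3 N·s/m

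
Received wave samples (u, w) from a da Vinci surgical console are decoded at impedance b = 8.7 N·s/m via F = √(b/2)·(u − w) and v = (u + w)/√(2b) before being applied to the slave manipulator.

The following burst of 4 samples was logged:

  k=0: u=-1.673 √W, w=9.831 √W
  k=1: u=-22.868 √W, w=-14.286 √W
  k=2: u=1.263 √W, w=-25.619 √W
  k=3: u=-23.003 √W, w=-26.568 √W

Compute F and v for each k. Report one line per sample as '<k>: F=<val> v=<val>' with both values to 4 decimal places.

k=0: u−w=-11.5040, u+w=8.1580; √(b/2)=2.0857, √(2b)=4.1713; F=2.0857×(-11.504)=-23.9935, v=8.1580/4.1713=1.9557
k=1: u−w=-8.5820, u+w=-37.1540; √(b/2)=2.0857, √(2b)=4.1713; F=2.0857×(-8.582)=-17.8992, v=-37.1540/4.1713=-8.9070
k=2: u−w=26.8820, u+w=-24.3560; √(b/2)=2.0857, √(2b)=4.1713; F=2.0857×26.882=56.0669, v=-24.3560/4.1713=-5.8389
k=3: u−w=3.5650, u+w=-49.5710; √(b/2)=2.0857, √(2b)=4.1713; F=2.0857×3.565=7.4354, v=-49.5710/4.1713=-11.8837

0: F=-23.9935 v=1.9557
1: F=-17.8992 v=-8.9070
2: F=56.0669 v=-5.8389
3: F=7.4354 v=-11.8837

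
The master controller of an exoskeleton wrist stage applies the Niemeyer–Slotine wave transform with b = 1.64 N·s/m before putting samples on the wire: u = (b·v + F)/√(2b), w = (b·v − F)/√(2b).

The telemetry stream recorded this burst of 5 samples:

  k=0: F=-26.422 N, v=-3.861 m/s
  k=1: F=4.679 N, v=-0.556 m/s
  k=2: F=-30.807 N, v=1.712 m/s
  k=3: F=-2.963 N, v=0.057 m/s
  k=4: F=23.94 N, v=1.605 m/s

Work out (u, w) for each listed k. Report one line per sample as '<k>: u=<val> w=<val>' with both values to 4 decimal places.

0: u=-18.0854 w=11.0928
1: u=2.0801 w=-3.0870
2: u=-15.4600 w=18.5606
3: u=-1.5844 w=1.6877
4: u=14.6720 w=-11.7653

k=0: b·v=1.64×(-3.861)=-6.3320; √(2b)=1.8111; u=(-6.3320+(-26.422))/1.8111=-18.0854, w=(-6.3320−(-26.422))/1.8111=11.0928
k=1: b·v=1.64×(-0.556)=-0.9118; √(2b)=1.8111; u=(-0.9118+4.679)/1.8111=2.0801, w=(-0.9118−4.679)/1.8111=-3.0870
k=2: b·v=1.64×1.712=2.8077; √(2b)=1.8111; u=(2.8077+(-30.807))/1.8111=-15.4600, w=(2.8077−(-30.807))/1.8111=18.5606
k=3: b·v=1.64×0.057=0.0935; √(2b)=1.8111; u=(0.0935+(-2.963))/1.8111=-1.5844, w=(0.0935−(-2.963))/1.8111=1.6877
k=4: b·v=1.64×1.605=2.6322; √(2b)=1.8111; u=(2.6322+23.94)/1.8111=14.6720, w=(2.6322−23.94)/1.8111=-11.7653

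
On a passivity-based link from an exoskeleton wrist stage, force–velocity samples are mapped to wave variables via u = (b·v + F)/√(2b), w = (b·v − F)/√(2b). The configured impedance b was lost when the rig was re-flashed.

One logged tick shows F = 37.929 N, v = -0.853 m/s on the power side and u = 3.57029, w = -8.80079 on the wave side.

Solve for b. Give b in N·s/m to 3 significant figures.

b = 18.8 N·s/m

u + w = -5.23050;  u + w = √(2b)·v, so √(2b) = -5.23050/(-0.853) = 6.13189.
b = (√(2b))²/2 = 37.60004/2 = 18.80002.
(Check via u − w = 2F/√(2b): u − w = 12.37108, 2F/√(2b) = 12.37107.)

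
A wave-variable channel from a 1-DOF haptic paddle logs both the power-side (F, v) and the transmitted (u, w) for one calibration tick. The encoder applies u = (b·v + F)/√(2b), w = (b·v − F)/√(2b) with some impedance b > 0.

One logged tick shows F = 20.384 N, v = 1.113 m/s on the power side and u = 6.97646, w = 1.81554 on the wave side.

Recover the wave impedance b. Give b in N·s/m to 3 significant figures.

u + w = 8.7920;  u + w = √(2b)·v, so √(2b) = 8.7920/1.113 = 7.8994.
b = (√(2b))²/2 = 62.4001/2 = 31.2000.
(Check via u − w = 2F/√(2b): u − w = 5.1609, 2F/√(2b) = 5.1609.)

b = 31.2 N·s/m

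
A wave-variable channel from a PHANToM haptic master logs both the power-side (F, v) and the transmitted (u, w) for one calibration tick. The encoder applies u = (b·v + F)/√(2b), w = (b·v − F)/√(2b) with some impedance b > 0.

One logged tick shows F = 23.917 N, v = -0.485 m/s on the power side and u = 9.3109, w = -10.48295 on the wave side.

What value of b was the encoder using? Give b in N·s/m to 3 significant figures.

b = 2.92 N·s/m

u + w = -1.1721;  u + w = √(2b)·v, so √(2b) = -1.1721/(-0.485) = 2.4166.
b = (√(2b))²/2 = 5.8399/2 = 2.9200.
(Check via u − w = 2F/√(2b): u − w = 19.7938, 2F/√(2b) = 19.7939.)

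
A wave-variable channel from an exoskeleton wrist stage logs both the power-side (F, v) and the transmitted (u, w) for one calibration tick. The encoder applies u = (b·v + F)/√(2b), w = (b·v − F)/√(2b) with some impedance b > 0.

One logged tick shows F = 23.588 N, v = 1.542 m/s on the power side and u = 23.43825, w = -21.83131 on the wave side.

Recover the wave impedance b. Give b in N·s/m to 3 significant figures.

b = 0.543 N·s/m

u + w = 1.6069;  u + w = √(2b)·v, so √(2b) = 1.6069/1.542 = 1.0421.
b = (√(2b))²/2 = 1.0860/2 = 0.5430.
(Check via u − w = 2F/√(2b): u − w = 45.2696, 2F/√(2b) = 45.2695.)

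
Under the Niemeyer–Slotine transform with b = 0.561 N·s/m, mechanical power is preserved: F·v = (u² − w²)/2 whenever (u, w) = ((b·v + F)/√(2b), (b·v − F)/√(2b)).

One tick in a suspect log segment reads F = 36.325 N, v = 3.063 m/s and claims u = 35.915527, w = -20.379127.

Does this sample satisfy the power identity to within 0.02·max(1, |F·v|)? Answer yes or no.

no

F·v = 36.325×3.063 = 111.263475 W.
(u² − w²)/2 = (1289.925080 − 415.308817)/2 = 437.308131 W.
|Δ| = 326.044656;  2% of max(1, |F·v|) = 2.225270.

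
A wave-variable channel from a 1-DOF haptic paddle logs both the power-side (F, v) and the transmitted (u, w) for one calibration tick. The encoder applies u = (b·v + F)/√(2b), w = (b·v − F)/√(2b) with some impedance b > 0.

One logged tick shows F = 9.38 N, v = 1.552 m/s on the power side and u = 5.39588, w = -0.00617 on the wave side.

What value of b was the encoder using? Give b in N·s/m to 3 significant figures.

b = 6.03 N·s/m

u + w = 5.38971;  u + w = √(2b)·v, so √(2b) = 5.38971/1.552 = 3.47275.
b = (√(2b))²/2 = 12.06000/2 = 6.03000.
(Check via u − w = 2F/√(2b): u − w = 5.40205, 2F/√(2b) = 5.40206.)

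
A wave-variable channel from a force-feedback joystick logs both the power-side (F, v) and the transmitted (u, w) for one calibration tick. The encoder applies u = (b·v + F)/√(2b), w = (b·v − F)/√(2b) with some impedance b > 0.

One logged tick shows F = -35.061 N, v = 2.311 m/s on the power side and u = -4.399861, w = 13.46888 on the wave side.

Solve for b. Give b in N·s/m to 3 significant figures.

b = 7.7 N·s/m

u + w = 9.069019;  u + w = √(2b)·v, so √(2b) = 9.069019/2.311 = 3.924283.
b = (√(2b))²/2 = 15.400000/2 = 7.700000.
(Check via u − w = 2F/√(2b): u − w = -17.868741, 2F/√(2b) = -17.868740.)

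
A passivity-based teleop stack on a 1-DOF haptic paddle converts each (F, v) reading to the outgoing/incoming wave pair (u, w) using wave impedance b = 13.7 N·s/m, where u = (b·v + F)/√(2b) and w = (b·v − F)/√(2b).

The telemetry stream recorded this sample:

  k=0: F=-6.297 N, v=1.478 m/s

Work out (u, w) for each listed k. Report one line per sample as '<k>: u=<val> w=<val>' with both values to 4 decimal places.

0: u=2.6653 w=5.0713

k=0: b·v=13.7×1.478=20.2486; √(2b)=5.2345; u=(20.2486+(-6.297))/5.2345=2.6653, w=(20.2486−(-6.297))/5.2345=5.0713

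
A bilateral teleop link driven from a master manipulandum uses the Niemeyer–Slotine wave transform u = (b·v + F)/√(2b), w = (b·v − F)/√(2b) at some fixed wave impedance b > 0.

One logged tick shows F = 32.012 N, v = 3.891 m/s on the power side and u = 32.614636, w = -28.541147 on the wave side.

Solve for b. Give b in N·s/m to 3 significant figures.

b = 0.548 N·s/m

u + w = 4.073489;  u + w = √(2b)·v, so √(2b) = 4.073489/3.891 = 1.046900.
b = (√(2b))²/2 = 1.096000/2 = 0.548000.
(Check via u − w = 2F/√(2b): u − w = 61.155783, 2F/√(2b) = 61.155777.)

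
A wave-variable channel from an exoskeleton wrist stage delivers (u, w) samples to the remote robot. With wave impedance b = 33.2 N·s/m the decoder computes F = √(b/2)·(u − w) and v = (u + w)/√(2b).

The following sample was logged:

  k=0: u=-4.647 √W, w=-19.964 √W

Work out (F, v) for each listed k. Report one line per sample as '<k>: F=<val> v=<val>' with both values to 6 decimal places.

k=0: u−w=15.317000, u+w=-24.611000; √(b/2)=4.074310, √(2b)=8.148620; F=4.074310×15.317=62.406203, v=-24.611000/8.148620=-3.020266

0: F=62.406203 v=-3.020266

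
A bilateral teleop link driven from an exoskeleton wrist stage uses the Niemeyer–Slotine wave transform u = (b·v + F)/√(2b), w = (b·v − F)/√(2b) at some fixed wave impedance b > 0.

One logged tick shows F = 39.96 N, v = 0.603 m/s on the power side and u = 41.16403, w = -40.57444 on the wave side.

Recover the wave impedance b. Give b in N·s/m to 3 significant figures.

u + w = 0.5896;  u + w = √(2b)·v, so √(2b) = 0.5896/0.603 = 0.9778.
b = (√(2b))²/2 = 0.9560/2 = 0.4780.
(Check via u − w = 2F/√(2b): u − w = 81.7385, 2F/√(2b) = 81.7377.)

b = 0.478 N·s/m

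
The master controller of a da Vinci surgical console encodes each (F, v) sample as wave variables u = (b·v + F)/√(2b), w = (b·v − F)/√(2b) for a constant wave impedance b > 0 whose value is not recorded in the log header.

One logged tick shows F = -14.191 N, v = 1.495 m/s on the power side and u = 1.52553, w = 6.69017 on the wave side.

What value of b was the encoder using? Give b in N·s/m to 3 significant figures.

b = 15.1 N·s/m

u + w = 8.2157;  u + w = √(2b)·v, so √(2b) = 8.2157/1.495 = 5.4955.
b = (√(2b))²/2 = 30.2000/2 = 15.1000.
(Check via u − w = 2F/√(2b): u − w = -5.1646, 2F/√(2b) = -5.1646.)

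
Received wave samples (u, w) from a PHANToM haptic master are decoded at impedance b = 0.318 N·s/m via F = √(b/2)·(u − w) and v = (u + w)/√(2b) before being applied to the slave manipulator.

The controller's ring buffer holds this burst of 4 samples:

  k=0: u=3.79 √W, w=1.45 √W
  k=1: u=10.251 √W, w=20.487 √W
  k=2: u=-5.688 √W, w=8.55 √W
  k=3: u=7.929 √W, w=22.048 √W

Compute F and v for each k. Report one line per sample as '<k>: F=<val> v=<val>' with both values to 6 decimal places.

k=0: u−w=2.340000, u+w=5.240000; √(b/2)=0.398748, √(2b)=0.797496; F=0.398748×2.34=0.933070, v=5.240000/0.797496=6.570565
k=1: u−w=-10.236000, u+w=30.738000; √(b/2)=0.398748, √(2b)=0.797496; F=0.398748×(-10.236)=-4.081585, v=30.738000/0.797496=38.543136
k=2: u−w=-14.238000, u+w=2.862000; √(b/2)=0.398748, √(2b)=0.797496; F=0.398748×(-14.238)=-5.677375, v=2.862000/0.797496=3.588732
k=3: u−w=-14.119000, u+w=29.977000; √(b/2)=0.398748, √(2b)=0.797496; F=0.398748×(-14.119)=-5.629924, v=29.977000/0.797496=37.588899

0: F=0.933070 v=6.570565
1: F=-4.081585 v=38.543136
2: F=-5.677375 v=3.588732
3: F=-5.629924 v=37.588899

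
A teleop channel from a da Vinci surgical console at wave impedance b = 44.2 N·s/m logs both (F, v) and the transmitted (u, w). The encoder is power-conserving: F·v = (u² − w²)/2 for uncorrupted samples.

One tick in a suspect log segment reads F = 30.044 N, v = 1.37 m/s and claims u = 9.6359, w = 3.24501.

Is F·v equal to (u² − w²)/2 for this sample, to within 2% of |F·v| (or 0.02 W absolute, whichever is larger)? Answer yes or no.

F·v = 30.044×1.37 = 41.1603 W.
(u² − w²)/2 = (92.8506 − 10.5301)/2 = 41.1602 W.
|Δ| = 0.0000;  2% of max(1, |F·v|) = 0.8232.

yes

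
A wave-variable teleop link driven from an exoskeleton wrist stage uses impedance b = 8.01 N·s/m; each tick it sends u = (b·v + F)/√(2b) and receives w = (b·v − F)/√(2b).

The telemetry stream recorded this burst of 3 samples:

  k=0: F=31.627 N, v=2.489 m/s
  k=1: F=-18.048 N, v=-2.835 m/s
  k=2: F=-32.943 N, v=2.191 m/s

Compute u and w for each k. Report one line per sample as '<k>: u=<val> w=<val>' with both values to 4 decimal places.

k=0: b·v=8.01×2.489=19.9369; √(2b)=4.0025; u=(19.9369+31.627)/4.0025=12.8829, w=(19.9369−31.627)/4.0025=-2.9207
k=1: b·v=8.01×(-2.835)=-22.7083; √(2b)=4.0025; u=(-22.7083+(-18.048))/4.0025=-10.1827, w=(-22.7083−(-18.048))/4.0025=-1.1644
k=2: b·v=8.01×2.191=17.5499; √(2b)=4.0025; u=(17.5499+(-32.943))/4.0025=-3.8459, w=(17.5499−(-32.943))/4.0025=12.6153

0: u=12.8829 w=-2.9207
1: u=-10.1827 w=-1.1644
2: u=-3.8459 w=12.6153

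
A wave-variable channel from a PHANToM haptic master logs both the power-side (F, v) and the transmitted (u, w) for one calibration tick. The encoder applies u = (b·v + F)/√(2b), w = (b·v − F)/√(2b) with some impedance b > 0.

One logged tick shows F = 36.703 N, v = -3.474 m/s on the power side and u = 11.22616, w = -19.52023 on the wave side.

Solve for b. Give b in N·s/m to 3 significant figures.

b = 2.85 N·s/m

u + w = -8.2941;  u + w = √(2b)·v, so √(2b) = -8.2941/(-3.474) = 2.3875.
b = (√(2b))²/2 = 5.7000/2 = 2.8500.
(Check via u − w = 2F/√(2b): u − w = 30.7464, 2F/√(2b) = 30.7464.)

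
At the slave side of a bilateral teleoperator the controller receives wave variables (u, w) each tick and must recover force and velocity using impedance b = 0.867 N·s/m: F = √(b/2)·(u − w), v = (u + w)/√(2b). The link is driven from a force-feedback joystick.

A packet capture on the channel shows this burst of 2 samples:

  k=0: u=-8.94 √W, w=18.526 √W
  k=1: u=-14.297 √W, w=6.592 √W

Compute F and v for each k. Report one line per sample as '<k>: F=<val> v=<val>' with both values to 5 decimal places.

k=0: u−w=-27.46600, u+w=9.58600; √(b/2)=0.65841, √(2b)=1.31681; F=0.65841×(-27.466)=-18.08381, v=9.58600/1.31681=7.27969
k=1: u−w=-20.88900, u+w=-7.70500; √(b/2)=0.65841, √(2b)=1.31681; F=0.65841×(-20.889)=-13.75347, v=-7.70500/1.31681=-5.85124

0: F=-18.08381 v=7.27969
1: F=-13.75347 v=-5.85124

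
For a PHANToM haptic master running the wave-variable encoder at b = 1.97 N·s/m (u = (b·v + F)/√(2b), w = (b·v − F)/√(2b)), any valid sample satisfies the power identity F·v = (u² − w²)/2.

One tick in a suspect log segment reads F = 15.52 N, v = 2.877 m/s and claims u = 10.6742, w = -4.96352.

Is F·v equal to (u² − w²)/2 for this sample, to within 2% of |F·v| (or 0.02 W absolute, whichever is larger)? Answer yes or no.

yes

F·v = 15.52×2.877 = 44.6510 W.
(u² − w²)/2 = (113.9385 − 24.6365)/2 = 44.6510 W.
|Δ| = 0.0000;  2% of max(1, |F·v|) = 0.8930.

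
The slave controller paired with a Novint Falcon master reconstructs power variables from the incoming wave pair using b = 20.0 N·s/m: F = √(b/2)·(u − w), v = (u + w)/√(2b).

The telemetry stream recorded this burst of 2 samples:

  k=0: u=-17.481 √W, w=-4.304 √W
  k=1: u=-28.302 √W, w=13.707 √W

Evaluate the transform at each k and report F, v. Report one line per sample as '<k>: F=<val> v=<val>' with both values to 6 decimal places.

k=0: u−w=-13.177000, u+w=-21.785000; √(b/2)=3.162278, √(2b)=6.324555; F=3.162278×(-13.177)=-41.669333, v=-21.785000/6.324555=-3.444511
k=1: u−w=-42.009000, u+w=-14.595000; √(b/2)=3.162278, √(2b)=6.324555; F=3.162278×(-42.009)=-132.844122, v=-14.595000/6.324555=-2.307672

0: F=-41.669333 v=-3.444511
1: F=-132.844122 v=-2.307672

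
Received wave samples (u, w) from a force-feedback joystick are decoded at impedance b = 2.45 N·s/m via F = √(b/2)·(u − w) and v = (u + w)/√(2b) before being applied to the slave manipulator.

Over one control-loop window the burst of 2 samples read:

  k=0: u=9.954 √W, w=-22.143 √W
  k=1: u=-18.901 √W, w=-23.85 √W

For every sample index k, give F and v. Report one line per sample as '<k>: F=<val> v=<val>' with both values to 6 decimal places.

0: F=35.524869 v=-5.506429
1: F=5.477539 v=-19.312933

k=0: u−w=32.097000, u+w=-12.189000; √(b/2)=1.106797, √(2b)=2.213594; F=1.106797×32.097=35.524869, v=-12.189000/2.213594=-5.506429
k=1: u−w=4.949000, u+w=-42.751000; √(b/2)=1.106797, √(2b)=2.213594; F=1.106797×4.949=5.477539, v=-42.751000/2.213594=-19.312933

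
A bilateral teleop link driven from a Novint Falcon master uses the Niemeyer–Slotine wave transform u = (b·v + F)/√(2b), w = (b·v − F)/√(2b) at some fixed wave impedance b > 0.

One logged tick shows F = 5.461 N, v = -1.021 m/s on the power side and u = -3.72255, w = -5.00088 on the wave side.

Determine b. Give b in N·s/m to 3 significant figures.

u + w = -8.72343;  u + w = √(2b)·v, so √(2b) = -8.72343/(-1.021) = 8.54401.
b = (√(2b))²/2 = 73.00004/2 = 36.50002.
(Check via u − w = 2F/√(2b): u − w = 1.27833, 2F/√(2b) = 1.27832.)

b = 36.5 N·s/m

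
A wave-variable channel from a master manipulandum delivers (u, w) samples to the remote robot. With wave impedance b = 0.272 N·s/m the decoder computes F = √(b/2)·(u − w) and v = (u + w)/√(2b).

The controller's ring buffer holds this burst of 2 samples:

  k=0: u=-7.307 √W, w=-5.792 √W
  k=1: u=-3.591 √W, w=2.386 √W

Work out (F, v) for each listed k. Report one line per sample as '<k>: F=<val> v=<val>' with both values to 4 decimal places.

k=0: u−w=-1.5150, u+w=-13.0990; √(b/2)=0.3688, √(2b)=0.7376; F=0.3688×(-1.515)=-0.5587, v=-13.0990/0.7376=-17.7598
k=1: u−w=-5.9770, u+w=-1.2050; √(b/2)=0.3688, √(2b)=0.7376; F=0.3688×(-5.977)=-2.2042, v=-1.2050/0.7376=-1.6338

0: F=-0.5587 v=-17.7598
1: F=-2.2042 v=-1.6338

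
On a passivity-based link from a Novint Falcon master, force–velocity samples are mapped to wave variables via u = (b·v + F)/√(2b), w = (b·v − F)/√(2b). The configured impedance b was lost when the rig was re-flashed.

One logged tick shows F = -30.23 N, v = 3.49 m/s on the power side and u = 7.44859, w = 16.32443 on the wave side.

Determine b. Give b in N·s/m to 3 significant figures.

b = 23.2 N·s/m

u + w = 23.7730;  u + w = √(2b)·v, so √(2b) = 23.7730/3.49 = 6.8118.
b = (√(2b))²/2 = 46.4000/2 = 23.2000.
(Check via u − w = 2F/√(2b): u − w = -8.8758, 2F/√(2b) = -8.8758.)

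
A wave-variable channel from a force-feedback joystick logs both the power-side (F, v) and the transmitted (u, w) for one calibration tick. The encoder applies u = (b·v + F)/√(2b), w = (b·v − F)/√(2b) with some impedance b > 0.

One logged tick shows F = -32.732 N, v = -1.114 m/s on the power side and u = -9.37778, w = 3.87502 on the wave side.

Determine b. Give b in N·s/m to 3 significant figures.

u + w = -5.50276;  u + w = √(2b)·v, so √(2b) = -5.50276/(-1.114) = 4.93964.
b = (√(2b))²/2 = 24.40005/2 = 12.20003.
(Check via u − w = 2F/√(2b): u − w = -13.25280, 2F/√(2b) = -13.25279.)

b = 12.2 N·s/m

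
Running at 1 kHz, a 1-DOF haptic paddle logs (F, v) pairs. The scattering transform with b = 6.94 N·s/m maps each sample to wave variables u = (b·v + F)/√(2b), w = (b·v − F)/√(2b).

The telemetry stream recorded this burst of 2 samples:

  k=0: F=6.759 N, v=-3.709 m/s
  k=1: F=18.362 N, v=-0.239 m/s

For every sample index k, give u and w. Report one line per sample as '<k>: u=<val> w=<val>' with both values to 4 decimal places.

k=0: b·v=6.94×(-3.709)=-25.7405; √(2b)=3.7256; u=(-25.7405+6.759)/3.7256=-5.0949, w=(-25.7405−6.759)/3.7256=-8.7233
k=1: b·v=6.94×(-0.239)=-1.6587; √(2b)=3.7256; u=(-1.6587+18.362)/3.7256=4.4834, w=(-1.6587−18.362)/3.7256=-5.3738

0: u=-5.0949 w=-8.7233
1: u=4.4834 w=-5.3738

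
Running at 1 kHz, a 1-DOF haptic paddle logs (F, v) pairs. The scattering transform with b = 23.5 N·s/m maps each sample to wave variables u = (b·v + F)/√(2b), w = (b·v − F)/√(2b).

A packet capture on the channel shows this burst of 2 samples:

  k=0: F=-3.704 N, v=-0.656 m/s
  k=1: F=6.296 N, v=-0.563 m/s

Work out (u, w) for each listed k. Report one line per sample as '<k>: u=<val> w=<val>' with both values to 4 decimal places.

k=0: b·v=23.5×(-0.656)=-15.4160; √(2b)=6.8557; u=(-15.4160+(-3.704))/6.8557=-2.7889, w=(-15.4160−(-3.704))/6.8557=-1.7084
k=1: b·v=23.5×(-0.563)=-13.2305; √(2b)=6.8557; u=(-13.2305+6.296)/6.8557=-1.0115, w=(-13.2305−6.296)/6.8557=-2.8482

0: u=-2.7889 w=-1.7084
1: u=-1.0115 w=-2.8482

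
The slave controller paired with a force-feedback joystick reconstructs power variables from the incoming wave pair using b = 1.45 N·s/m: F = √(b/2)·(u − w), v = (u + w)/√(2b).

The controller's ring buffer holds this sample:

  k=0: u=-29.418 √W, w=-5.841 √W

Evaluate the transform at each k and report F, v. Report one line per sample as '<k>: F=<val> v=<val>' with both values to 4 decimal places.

k=0: u−w=-23.5770, u+w=-35.2590; √(b/2)=0.8515, √(2b)=1.7029; F=0.8515×(-23.577)=-20.0751, v=-35.2590/1.7029=-20.7048

0: F=-20.0751 v=-20.7048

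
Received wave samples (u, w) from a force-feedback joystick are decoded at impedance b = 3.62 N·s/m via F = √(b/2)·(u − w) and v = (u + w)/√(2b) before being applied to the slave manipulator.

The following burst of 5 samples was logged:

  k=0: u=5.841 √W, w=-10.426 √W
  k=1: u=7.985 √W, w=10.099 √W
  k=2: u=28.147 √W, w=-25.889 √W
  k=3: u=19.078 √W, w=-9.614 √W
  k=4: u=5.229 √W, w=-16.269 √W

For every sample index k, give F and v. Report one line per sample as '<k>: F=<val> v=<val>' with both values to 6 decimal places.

k=0: u−w=16.267000, u+w=-4.585000; √(b/2)=1.345362, √(2b)=2.690725; F=1.345362×16.267=21.885010, v=-4.585000/2.690725=-1.704002
k=1: u−w=-2.114000, u+w=18.084000; √(b/2)=1.345362, √(2b)=2.690725; F=1.345362×(-2.114)=-2.844096, v=18.084000/2.690725=6.720866
k=2: u−w=54.036000, u+w=2.258000; √(b/2)=1.345362, √(2b)=2.690725; F=1.345362×54.036=72.698003, v=2.258000/2.690725=0.839179
k=3: u−w=28.692000, u+w=9.464000; √(b/2)=1.345362, √(2b)=2.690725; F=1.345362×28.692=38.601138, v=9.464000/2.690725=3.517268
k=4: u−w=21.498000, u+w=-11.040000; √(b/2)=1.345362, √(2b)=2.690725; F=1.345362×21.498=28.922601, v=-11.040000/2.690725=-4.102984

0: F=21.885010 v=-1.704002
1: F=-2.844096 v=6.720866
2: F=72.698003 v=0.839179
3: F=38.601138 v=3.517268
4: F=28.922601 v=-4.102984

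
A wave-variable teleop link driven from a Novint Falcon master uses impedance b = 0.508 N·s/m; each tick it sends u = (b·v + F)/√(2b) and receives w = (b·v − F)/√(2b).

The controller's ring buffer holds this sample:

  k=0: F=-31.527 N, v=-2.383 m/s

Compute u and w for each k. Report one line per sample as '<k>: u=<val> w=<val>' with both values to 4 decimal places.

k=0: b·v=0.508×(-2.383)=-1.2106; √(2b)=1.0080; u=(-1.2106+(-31.527))/1.0080=-32.4788, w=(-1.2106−(-31.527))/1.0080=30.0768

0: u=-32.4788 w=30.0768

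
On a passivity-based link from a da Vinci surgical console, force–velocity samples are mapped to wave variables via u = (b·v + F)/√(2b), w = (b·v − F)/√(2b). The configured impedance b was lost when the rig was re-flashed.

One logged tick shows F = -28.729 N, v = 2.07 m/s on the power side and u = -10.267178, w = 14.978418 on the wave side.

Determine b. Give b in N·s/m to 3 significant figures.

u + w = 4.711240;  u + w = √(2b)·v, so √(2b) = 4.711240/2.07 = 2.275961.
b = (√(2b))²/2 = 5.180000/2 = 2.590000.
(Check via u − w = 2F/√(2b): u − w = -25.245596, 2F/√(2b) = -25.245596.)

b = 2.59 N·s/m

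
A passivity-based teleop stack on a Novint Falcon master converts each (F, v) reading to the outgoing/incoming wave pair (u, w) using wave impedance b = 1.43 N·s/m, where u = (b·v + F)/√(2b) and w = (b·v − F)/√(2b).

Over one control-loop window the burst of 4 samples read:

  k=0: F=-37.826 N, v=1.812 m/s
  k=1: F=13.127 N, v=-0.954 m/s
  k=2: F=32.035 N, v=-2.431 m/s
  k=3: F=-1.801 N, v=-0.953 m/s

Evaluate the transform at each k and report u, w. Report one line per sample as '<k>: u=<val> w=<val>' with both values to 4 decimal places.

0: u=-20.8348 w=23.8992
1: u=6.9555 w=-8.5688
2: u=16.8871 w=-20.9983
3: u=-1.8708 w=0.2591

k=0: b·v=1.43×1.812=2.5912; √(2b)=1.6912; u=(2.5912+(-37.826))/1.6912=-20.8348, w=(2.5912−(-37.826))/1.6912=23.8992
k=1: b·v=1.43×(-0.954)=-1.3642; √(2b)=1.6912; u=(-1.3642+13.127)/1.6912=6.9555, w=(-1.3642−13.127)/1.6912=-8.5688
k=2: b·v=1.43×(-2.431)=-3.4763; √(2b)=1.6912; u=(-3.4763+32.035)/1.6912=16.8871, w=(-3.4763−32.035)/1.6912=-20.9983
k=3: b·v=1.43×(-0.953)=-1.3628; √(2b)=1.6912; u=(-1.3628+(-1.801))/1.6912=-1.8708, w=(-1.3628−(-1.801))/1.6912=0.2591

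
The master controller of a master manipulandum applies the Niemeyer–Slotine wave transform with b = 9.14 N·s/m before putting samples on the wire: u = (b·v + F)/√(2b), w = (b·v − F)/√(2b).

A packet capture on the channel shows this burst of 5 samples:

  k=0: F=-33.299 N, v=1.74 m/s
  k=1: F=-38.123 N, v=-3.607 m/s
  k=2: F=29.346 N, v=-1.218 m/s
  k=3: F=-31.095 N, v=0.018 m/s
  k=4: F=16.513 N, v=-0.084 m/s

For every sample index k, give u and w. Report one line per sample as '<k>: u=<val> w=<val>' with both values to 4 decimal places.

0: u=-4.0686 w=11.5080
1: u=-16.6275 w=1.2057
2: u=4.2600 w=-9.4675
3: u=-7.2343 w=7.3113
4: u=3.6827 w=-4.0418

k=0: b·v=9.14×1.74=15.9036; √(2b)=4.2755; u=(15.9036+(-33.299))/4.2755=-4.0686, w=(15.9036−(-33.299))/4.2755=11.5080
k=1: b·v=9.14×(-3.607)=-32.9680; √(2b)=4.2755; u=(-32.9680+(-38.123))/4.2755=-16.6275, w=(-32.9680−(-38.123))/4.2755=1.2057
k=2: b·v=9.14×(-1.218)=-11.1325; √(2b)=4.2755; u=(-11.1325+29.346)/4.2755=4.2600, w=(-11.1325−29.346)/4.2755=-9.4675
k=3: b·v=9.14×0.018=0.1645; √(2b)=4.2755; u=(0.1645+(-31.095))/4.2755=-7.2343, w=(0.1645−(-31.095))/4.2755=7.3113
k=4: b·v=9.14×(-0.084)=-0.7678; √(2b)=4.2755; u=(-0.7678+16.513)/4.2755=3.6827, w=(-0.7678−16.513)/4.2755=-4.0418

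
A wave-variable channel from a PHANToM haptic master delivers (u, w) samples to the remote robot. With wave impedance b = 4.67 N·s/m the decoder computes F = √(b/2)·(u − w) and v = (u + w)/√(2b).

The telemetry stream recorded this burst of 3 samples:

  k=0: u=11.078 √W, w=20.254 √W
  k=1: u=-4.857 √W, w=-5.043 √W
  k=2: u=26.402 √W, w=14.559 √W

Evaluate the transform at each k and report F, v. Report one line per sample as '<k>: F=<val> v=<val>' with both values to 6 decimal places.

k=0: u−w=-9.176000, u+w=31.332000; √(b/2)=1.528071, √(2b)=3.056141; F=1.528071×(-9.176)=-14.021577, v=31.332000/3.056141=10.252144
k=1: u−w=0.186000, u+w=-9.900000; √(b/2)=1.528071, √(2b)=3.056141; F=1.528071×0.186=0.284221, v=-9.900000/3.056141=-3.239379
k=2: u−w=11.843000, u+w=40.961000; √(b/2)=1.528071, √(2b)=3.056141; F=1.528071×11.843=18.096941, v=40.961000/3.056141=13.402849

0: F=-14.021577 v=10.252144
1: F=0.284221 v=-3.239379
2: F=18.096941 v=13.402849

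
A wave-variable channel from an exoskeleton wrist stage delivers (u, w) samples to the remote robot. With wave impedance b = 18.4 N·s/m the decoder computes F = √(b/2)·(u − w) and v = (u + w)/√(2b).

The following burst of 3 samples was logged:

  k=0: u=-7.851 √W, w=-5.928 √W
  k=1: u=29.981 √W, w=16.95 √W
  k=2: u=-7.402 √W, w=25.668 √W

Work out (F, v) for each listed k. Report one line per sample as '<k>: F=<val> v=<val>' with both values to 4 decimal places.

0: F=-5.8327 v=-2.2714
1: F=39.5250 v=7.7363
2: F=-100.3063 v=3.0111

k=0: u−w=-1.9230, u+w=-13.7790; √(b/2)=3.0332, √(2b)=6.0663; F=3.0332×(-1.923)=-5.8327, v=-13.7790/6.0663=-2.2714
k=1: u−w=13.0310, u+w=46.9310; √(b/2)=3.0332, √(2b)=6.0663; F=3.0332×13.031=39.5250, v=46.9310/6.0663=7.7363
k=2: u−w=-33.0700, u+w=18.2660; √(b/2)=3.0332, √(2b)=6.0663; F=3.0332×(-33.07)=-100.3063, v=18.2660/6.0663=3.0111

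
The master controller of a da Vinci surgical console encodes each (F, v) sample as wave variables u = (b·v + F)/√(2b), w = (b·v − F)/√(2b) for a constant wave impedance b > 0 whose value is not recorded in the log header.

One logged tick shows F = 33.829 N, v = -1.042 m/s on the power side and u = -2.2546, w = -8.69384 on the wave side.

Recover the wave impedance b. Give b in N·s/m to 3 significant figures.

b = 55.2 N·s/m

u + w = -10.948440;  u + w = √(2b)·v, so √(2b) = -10.948440/(-1.042) = 10.507140.
b = (√(2b))²/2 = 110.399993/2 = 55.199997.
(Check via u − w = 2F/√(2b): u − w = 6.439240, 2F/√(2b) = 6.439240.)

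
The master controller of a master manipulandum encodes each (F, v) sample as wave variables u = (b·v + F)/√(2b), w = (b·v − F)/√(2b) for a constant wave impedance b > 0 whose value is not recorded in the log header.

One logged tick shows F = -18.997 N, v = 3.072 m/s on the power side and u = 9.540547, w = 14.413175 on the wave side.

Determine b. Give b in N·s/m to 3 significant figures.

u + w = 23.953722;  u + w = √(2b)·v, so √(2b) = 23.953722/3.072 = 7.797436.
b = (√(2b))²/2 = 60.800001/2 = 30.400001.
(Check via u − w = 2F/√(2b): u − w = -4.872628, 2F/√(2b) = -4.872628.)

b = 30.4 N·s/m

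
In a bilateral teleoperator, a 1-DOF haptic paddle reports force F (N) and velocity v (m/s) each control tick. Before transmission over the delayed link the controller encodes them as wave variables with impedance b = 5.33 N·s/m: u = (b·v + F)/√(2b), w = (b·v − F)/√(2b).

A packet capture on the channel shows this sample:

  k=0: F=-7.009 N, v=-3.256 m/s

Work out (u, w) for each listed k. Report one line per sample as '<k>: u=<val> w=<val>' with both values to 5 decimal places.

0: u=-7.46209 w=-3.16863

k=0: b·v=5.33×(-3.256)=-17.35448; √(2b)=3.26497; u=(-17.35448+(-7.009))/3.26497=-7.46209, w=(-17.35448−(-7.009))/3.26497=-3.16863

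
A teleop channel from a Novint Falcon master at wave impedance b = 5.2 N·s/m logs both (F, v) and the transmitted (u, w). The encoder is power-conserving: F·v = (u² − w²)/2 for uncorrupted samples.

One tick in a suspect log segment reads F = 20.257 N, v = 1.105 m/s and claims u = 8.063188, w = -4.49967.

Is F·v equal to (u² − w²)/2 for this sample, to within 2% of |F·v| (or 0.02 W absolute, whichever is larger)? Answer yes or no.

F·v = 20.257×1.105 = 22.383985 W.
(u² − w²)/2 = (65.015001 − 20.247030)/2 = 22.383985 W.
|Δ| = 0.000000;  2% of max(1, |F·v|) = 0.447680.

yes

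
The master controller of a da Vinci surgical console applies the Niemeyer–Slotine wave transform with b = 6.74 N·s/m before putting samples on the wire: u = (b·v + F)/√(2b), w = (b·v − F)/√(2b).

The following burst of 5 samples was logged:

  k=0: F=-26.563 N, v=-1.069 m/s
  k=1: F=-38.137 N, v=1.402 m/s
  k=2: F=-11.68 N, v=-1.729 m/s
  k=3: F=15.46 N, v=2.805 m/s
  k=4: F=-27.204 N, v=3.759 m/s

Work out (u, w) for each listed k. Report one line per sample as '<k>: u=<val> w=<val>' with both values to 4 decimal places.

k=0: b·v=6.74×(-1.069)=-7.2051; √(2b)=3.6715; u=(-7.2051+(-26.563))/3.6715=-9.1973, w=(-7.2051−(-26.563))/3.6715=5.2725
k=1: b·v=6.74×1.402=9.4495; √(2b)=3.6715; u=(9.4495+(-38.137))/3.6715=-7.8135, w=(9.4495−(-38.137))/3.6715=12.9610
k=2: b·v=6.74×(-1.729)=-11.6535; √(2b)=3.6715; u=(-11.6535+(-11.68))/3.6715=-6.3553, w=(-11.6535−(-11.68))/3.6715=0.0072
k=3: b·v=6.74×2.805=18.9057; √(2b)=3.6715; u=(18.9057+15.46)/3.6715=9.3601, w=(18.9057−15.46)/3.6715=0.9385
k=4: b·v=6.74×3.759=25.3357; √(2b)=3.6715; u=(25.3357+(-27.204))/3.6715=-0.5089, w=(25.3357−(-27.204))/3.6715=14.3101

0: u=-9.1973 w=5.2725
1: u=-7.8135 w=12.9610
2: u=-6.3553 w=0.0072
3: u=9.3601 w=0.9385
4: u=-0.5089 w=14.3101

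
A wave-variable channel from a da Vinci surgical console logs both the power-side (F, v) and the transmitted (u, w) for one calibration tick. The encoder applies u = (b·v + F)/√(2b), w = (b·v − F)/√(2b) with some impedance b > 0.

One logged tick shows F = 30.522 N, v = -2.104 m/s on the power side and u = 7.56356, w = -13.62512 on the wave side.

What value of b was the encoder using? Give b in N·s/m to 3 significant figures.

b = 4.15 N·s/m

u + w = -6.06156;  u + w = √(2b)·v, so √(2b) = -6.06156/(-2.104) = 2.88097.
b = (√(2b))²/2 = 8.29999/2 = 4.14999.
(Check via u − w = 2F/√(2b): u − w = 21.18868, 2F/√(2b) = 21.18870.)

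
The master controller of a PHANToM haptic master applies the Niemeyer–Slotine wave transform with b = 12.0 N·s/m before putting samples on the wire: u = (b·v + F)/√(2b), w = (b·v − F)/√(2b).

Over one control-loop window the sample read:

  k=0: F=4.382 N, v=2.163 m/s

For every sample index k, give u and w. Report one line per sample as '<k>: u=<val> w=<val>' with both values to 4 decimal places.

0: u=6.1927 w=4.4038

k=0: b·v=12.0×2.163=25.9560; √(2b)=4.8990; u=(25.9560+4.382)/4.8990=6.1927, w=(25.9560−4.382)/4.8990=4.4038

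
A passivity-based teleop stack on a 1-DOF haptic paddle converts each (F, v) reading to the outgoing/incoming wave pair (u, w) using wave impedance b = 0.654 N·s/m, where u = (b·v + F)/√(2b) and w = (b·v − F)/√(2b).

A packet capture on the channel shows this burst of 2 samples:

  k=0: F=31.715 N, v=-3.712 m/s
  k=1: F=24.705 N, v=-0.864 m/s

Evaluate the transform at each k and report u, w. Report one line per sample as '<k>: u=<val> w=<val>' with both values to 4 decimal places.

0: u=25.6080 w=-29.8534
1: u=21.1073 w=-22.0954

k=0: b·v=0.654×(-3.712)=-2.4276; √(2b)=1.1437; u=(-2.4276+31.715)/1.1437=25.6080, w=(-2.4276−31.715)/1.1437=-29.8534
k=1: b·v=0.654×(-0.864)=-0.5651; √(2b)=1.1437; u=(-0.5651+24.705)/1.1437=21.1073, w=(-0.5651−24.705)/1.1437=-22.0954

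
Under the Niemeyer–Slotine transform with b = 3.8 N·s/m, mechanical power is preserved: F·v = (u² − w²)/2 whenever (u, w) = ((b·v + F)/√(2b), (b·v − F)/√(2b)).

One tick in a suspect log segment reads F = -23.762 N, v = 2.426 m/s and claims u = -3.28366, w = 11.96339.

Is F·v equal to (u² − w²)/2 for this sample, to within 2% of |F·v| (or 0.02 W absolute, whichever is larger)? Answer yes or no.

no

F·v = (-23.762)×2.426 = -57.6466 W.
(u² − w²)/2 = (10.7824 − 143.1227)/2 = -66.1701 W.
|Δ| = 8.5235;  2% of max(1, |F·v|) = 1.1529.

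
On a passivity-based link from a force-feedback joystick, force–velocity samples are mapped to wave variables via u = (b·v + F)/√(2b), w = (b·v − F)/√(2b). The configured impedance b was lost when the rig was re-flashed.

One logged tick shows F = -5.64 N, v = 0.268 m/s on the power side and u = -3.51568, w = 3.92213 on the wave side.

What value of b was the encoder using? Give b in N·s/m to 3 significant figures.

u + w = 0.40645;  u + w = √(2b)·v, so √(2b) = 0.40645/0.268 = 1.51660.
b = (√(2b))²/2 = 2.30009/2 = 1.15004.
(Check via u − w = 2F/√(2b): u − w = -7.43781, 2F/√(2b) = -7.43767.)

b = 1.15 N·s/m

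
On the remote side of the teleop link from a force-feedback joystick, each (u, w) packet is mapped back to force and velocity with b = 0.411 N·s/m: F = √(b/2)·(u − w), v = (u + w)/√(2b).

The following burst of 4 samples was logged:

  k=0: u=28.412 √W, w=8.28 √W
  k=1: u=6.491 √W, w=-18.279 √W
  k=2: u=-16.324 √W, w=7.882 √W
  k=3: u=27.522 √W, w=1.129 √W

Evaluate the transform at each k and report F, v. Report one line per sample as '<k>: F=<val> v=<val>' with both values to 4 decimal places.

0: F=9.1263 v=40.4702
1: F=11.2288 v=-13.0018
2: F=-10.9731 v=-9.3113
3: F=11.9645 v=31.6012

k=0: u−w=20.1320, u+w=36.6920; √(b/2)=0.4533, √(2b)=0.9066; F=0.4533×20.132=9.1263, v=36.6920/0.9066=40.4702
k=1: u−w=24.7700, u+w=-11.7880; √(b/2)=0.4533, √(2b)=0.9066; F=0.4533×24.77=11.2288, v=-11.7880/0.9066=-13.0018
k=2: u−w=-24.2060, u+w=-8.4420; √(b/2)=0.4533, √(2b)=0.9066; F=0.4533×(-24.206)=-10.9731, v=-8.4420/0.9066=-9.3113
k=3: u−w=26.3930, u+w=28.6510; √(b/2)=0.4533, √(2b)=0.9066; F=0.4533×26.393=11.9645, v=28.6510/0.9066=31.6012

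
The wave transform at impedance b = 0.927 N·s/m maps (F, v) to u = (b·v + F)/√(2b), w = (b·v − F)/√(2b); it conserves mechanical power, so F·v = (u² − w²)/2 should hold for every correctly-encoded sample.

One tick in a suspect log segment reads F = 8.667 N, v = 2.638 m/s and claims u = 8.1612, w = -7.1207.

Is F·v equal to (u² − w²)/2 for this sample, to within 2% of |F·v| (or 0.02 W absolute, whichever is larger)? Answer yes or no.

F·v = 8.667×2.638 = 22.8635 W.
(u² − w²)/2 = (66.6052 − 50.7044)/2 = 7.9504 W.
|Δ| = 14.9131;  2% of max(1, |F·v|) = 0.4573.

no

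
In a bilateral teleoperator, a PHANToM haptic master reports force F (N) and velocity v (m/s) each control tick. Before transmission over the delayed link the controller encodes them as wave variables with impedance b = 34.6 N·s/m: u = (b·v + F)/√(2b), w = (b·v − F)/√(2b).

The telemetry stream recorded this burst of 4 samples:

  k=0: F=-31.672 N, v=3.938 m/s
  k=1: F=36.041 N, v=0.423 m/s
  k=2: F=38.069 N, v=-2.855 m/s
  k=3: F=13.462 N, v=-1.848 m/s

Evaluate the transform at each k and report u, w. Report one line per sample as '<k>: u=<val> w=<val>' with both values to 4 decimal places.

0: u=12.5721 w=20.1868
1: u=6.0919 w=-2.5732
2: u=-7.2985 w=-16.4512
3: u=-6.0681 w=-9.3047

k=0: b·v=34.6×3.938=136.2548; √(2b)=8.3187; u=(136.2548+(-31.672))/8.3187=12.5721, w=(136.2548−(-31.672))/8.3187=20.1868
k=1: b·v=34.6×0.423=14.6358; √(2b)=8.3187; u=(14.6358+36.041)/8.3187=6.0919, w=(14.6358−36.041)/8.3187=-2.5732
k=2: b·v=34.6×(-2.855)=-98.7830; √(2b)=8.3187; u=(-98.7830+38.069)/8.3187=-7.2985, w=(-98.7830−38.069)/8.3187=-16.4512
k=3: b·v=34.6×(-1.848)=-63.9408; √(2b)=8.3187; u=(-63.9408+13.462)/8.3187=-6.0681, w=(-63.9408−13.462)/8.3187=-9.3047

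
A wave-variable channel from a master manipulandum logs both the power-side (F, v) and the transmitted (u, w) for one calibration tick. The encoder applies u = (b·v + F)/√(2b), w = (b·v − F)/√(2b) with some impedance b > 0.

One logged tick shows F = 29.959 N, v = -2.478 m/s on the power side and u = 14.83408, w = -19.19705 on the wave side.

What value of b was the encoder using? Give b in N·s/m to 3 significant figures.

b = 1.55 N·s/m

u + w = -4.3630;  u + w = √(2b)·v, so √(2b) = -4.3630/(-2.478) = 1.7607.
b = (√(2b))²/2 = 3.1000/2 = 1.5500.
(Check via u − w = 2F/√(2b): u − w = 34.0311, 2F/√(2b) = 34.0311.)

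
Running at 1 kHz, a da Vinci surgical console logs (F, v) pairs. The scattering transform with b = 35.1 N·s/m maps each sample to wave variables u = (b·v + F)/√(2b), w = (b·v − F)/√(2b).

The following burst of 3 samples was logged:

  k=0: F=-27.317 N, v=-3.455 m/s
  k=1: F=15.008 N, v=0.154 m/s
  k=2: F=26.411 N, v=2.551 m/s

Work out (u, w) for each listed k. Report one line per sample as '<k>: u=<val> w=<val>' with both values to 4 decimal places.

k=0: b·v=35.1×(-3.455)=-121.2705; √(2b)=8.3785; u=(-121.2705+(-27.317))/8.3785=-17.7343, w=(-121.2705−(-27.317))/8.3785=-11.2136
k=1: b·v=35.1×0.154=5.4054; √(2b)=8.3785; u=(5.4054+15.008)/8.3785=2.4364, w=(5.4054−15.008)/8.3785=-1.1461
k=2: b·v=35.1×2.551=89.5401; √(2b)=8.3785; u=(89.5401+26.411)/8.3785=13.8391, w=(89.5401−26.411)/8.3785=7.5346

0: u=-17.7343 w=-11.2136
1: u=2.4364 w=-1.1461
2: u=13.8391 w=7.5346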